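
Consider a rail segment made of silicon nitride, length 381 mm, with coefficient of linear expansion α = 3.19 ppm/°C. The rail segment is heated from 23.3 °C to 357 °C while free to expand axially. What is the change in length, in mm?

ΔT = 357 − 23.3 = 333.7 K.
ΔL = α·L₀·ΔT = 3.19×10⁻⁶ × 381 mm × 333.7 K = 0.406 mm.

0.406 mm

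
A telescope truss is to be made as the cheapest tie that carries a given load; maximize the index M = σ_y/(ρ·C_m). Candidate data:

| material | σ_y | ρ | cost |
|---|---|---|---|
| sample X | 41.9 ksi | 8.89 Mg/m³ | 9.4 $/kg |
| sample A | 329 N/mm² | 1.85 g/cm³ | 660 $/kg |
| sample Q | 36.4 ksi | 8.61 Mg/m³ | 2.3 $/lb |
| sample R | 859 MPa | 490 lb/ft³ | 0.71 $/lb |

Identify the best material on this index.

sample R

After converting to SI:
  sample X: σ_y = 288.9 MPa, ρ = 8890 kg/m³, cost = 9.400 $/kg
  sample A: σ_y = 329.0 MPa, ρ = 1850 kg/m³, cost = 660.0 $/kg
  sample Q: σ_y = 251.0 MPa, ρ = 8610 kg/m³, cost = 5.071 $/kg
  sample R: σ_y = 859.0 MPa, ρ = 7849 kg/m³, cost = 1.565 $/kg
  sample R: M = 69.9 kN·m per $
  sample Q: M = 5.75 kN·m per $
  sample X: M = 3.46 kN·m per $
  sample A: M = 0.269 kN·m per $
Sample R ranks first.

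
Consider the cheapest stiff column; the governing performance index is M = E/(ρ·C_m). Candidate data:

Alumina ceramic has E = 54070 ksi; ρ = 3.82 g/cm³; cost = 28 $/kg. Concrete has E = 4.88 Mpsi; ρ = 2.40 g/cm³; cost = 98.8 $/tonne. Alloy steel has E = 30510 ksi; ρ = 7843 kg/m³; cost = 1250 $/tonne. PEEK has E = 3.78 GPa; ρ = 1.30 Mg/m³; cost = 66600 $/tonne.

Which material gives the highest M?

concrete

Putting every candidate on a common basis:
  alumina ceramic: E = 372.8 GPa, ρ = 3820 kg/m³, cost = 28.00 $/kg
  concrete: E = 33.65 GPa, ρ = 2400 kg/m³, cost = 0.09880 $/kg
  alloy steel: E = 210.4 GPa, ρ = 7843 kg/m³, cost = 1.250 $/kg
  PEEK: E = 3.780 GPa, ρ = 1300 kg/m³, cost = 66.60 $/kg
  concrete: M = 142 MN·m per $
  alloy steel: M = 21.5 MN·m per $
  alumina ceramic: M = 3.49 MN·m per $
  PEEK: M = 0.0437 MN·m per $
Concrete has the largest M.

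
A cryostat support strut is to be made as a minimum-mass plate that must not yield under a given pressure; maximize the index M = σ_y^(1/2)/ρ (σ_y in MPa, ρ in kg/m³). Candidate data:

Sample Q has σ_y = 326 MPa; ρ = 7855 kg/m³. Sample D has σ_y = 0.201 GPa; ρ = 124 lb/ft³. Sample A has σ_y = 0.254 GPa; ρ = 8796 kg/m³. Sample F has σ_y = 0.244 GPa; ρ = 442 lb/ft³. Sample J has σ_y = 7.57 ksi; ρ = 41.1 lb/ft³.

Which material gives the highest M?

Convert each candidate to consistent units, then evaluate M:
  sample Q: σ_y = 326.0 MPa, ρ = 7855 kg/m³
  sample D: σ_y = 201.0 MPa, ρ = 1986 kg/m³
  sample A: σ_y = 254.0 MPa, ρ = 8796 kg/m³
  sample F: σ_y = 244.0 MPa, ρ = 7080 kg/m³
  sample J: σ_y = 52.19 MPa, ρ = 658.4 kg/m³
  sample J: M = 11.0×10⁻³
  sample D: M = 7.14×10⁻³
  sample Q: M = 2.30×10⁻³
  sample F: M = 2.21×10⁻³
  sample A: M = 1.81×10⁻³
Highest index: sample J.

sample J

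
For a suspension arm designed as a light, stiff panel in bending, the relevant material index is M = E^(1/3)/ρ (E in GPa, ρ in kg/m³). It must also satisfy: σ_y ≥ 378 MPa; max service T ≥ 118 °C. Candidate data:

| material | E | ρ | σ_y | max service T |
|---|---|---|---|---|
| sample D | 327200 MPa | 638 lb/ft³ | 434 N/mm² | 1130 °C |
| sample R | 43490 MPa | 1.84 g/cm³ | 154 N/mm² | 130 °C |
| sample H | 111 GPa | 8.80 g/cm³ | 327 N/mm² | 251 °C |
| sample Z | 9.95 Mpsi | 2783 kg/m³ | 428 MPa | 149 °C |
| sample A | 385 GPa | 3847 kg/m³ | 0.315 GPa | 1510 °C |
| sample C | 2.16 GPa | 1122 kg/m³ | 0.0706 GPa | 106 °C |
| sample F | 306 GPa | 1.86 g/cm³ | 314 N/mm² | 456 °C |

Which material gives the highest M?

sample Z

Screen on constraints: σ_y ≥ 378 MPa; max service T ≥ 118 °C. Survivors: sample D, sample Z.
Normalizing units and computing the index:
  sample D: E = 327.2 GPa, ρ = 10220 kg/m³
  sample Z: E = 68.60 GPa, ρ = 2783 kg/m³
  sample Z: M = 1.47×10⁻³
  sample D: M = 0.674×10⁻³
The maximum is for sample Z.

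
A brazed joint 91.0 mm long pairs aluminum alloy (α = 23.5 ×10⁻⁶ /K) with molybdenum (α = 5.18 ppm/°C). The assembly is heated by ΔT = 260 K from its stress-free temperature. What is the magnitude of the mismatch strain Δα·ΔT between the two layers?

4.76×10⁻³

Δα = |23.5 − 5.18|×10⁻⁶/K = 18.3×10⁻⁶/K.
Mismatch strain = Δα·ΔT = 18.3×10⁻⁶ × 260.0 = 4.76×10⁻³.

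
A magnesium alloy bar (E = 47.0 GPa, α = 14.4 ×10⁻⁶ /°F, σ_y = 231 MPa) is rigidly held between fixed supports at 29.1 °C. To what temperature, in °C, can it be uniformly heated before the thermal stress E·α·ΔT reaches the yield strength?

α = 14.4×10⁻⁶/°F × 9/5 = 25.9×10⁻⁶/K.
E·α·ΔT = 231.0 MPa ⇒ ΔT = 231.0 / (47.00×10³ × 25.9×10⁻⁶) = 189.6 K.
T = 29.1 + 189.6 = 218.7 °C.

219 °C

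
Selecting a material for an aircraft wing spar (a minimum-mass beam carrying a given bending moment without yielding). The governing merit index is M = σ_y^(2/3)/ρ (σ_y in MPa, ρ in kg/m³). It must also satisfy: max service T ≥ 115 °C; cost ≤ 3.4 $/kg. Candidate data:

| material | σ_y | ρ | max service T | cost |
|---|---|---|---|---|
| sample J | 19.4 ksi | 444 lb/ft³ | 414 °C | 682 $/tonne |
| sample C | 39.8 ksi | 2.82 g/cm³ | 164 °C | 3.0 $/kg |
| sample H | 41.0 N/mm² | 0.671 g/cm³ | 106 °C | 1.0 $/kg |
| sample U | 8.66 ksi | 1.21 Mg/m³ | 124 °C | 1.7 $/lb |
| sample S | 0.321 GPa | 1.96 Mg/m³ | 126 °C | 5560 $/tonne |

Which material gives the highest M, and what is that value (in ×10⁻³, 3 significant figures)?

Screen on constraints: max service T ≥ 115 °C; cost ≤ 3.4 $/kg. Survivors: sample J, sample C.
In SI units:
  sample J: σ_y = 133.8 MPa, ρ = 7112 kg/m³
  sample C: σ_y = 274.4 MPa, ρ = 2820 kg/m³
  sample C: M = 15.0×10⁻³
  sample J: M = 3.68×10⁻³
The maximum is for sample C.

sample C, M = 15.0×10⁻³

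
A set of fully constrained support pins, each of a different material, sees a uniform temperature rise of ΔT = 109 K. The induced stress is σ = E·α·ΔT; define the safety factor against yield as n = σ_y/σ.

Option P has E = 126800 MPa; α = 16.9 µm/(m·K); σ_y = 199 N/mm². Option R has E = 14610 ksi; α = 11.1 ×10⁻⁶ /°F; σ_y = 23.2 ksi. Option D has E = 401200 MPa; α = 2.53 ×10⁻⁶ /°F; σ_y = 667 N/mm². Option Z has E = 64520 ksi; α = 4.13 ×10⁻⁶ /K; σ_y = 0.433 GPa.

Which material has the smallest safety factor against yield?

option R

In consistent units (E in GPa, α in ×10⁻⁶/K, σ_y in MPa):
  option P: E = 126.8, α = 16.9, σ_y = 199.0 → σ = 234 MPa, n = 0.852
  option R: E = 100.7, α = 20.0, σ_y = 160.0 → σ = 219 MPa, n = 0.729
  option D: E = 401.2, α = 4.55, σ_y = 667.0 → σ = 199 MPa, n = 3.35
  option Z: E = 444.8, α = 4.13, σ_y = 433.0 → σ = 200 MPa, n = 2.16
Option R has the lowest safety factor, n = 0.729.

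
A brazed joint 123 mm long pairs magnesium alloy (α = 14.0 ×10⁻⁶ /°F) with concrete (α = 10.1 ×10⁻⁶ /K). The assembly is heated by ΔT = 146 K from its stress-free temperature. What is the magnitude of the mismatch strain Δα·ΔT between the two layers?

2.20×10⁻³

magnesium alloy: α = 14.0×10⁻⁶/°F × 9/5 = 25.2×10⁻⁶/K.
Δα = |25.2 − 10.1|×10⁻⁶/K = 15.1×10⁻⁶/K.
Mismatch strain = Δα·ΔT = 15.1×10⁻⁶ × 146.0 = 2.20×10⁻³.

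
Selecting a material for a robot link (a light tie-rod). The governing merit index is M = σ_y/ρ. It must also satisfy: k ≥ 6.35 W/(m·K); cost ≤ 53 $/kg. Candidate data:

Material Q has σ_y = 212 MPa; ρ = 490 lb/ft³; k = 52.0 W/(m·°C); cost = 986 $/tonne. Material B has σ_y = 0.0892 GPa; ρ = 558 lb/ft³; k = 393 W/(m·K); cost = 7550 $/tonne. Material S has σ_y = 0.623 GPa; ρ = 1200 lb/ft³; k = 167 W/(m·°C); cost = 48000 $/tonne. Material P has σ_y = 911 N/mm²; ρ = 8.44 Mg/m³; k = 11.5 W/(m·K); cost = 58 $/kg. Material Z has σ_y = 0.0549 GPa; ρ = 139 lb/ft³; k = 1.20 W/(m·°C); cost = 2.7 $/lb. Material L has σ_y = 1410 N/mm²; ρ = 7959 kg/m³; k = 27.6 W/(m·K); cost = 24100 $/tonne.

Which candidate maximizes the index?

Screen on constraints: k ≥ 6.35 W/(m·K); cost ≤ 53 $/kg. Survivors: material Q, material B, material S, material L.
After converting to SI:
  material Q: σ_y = 212.0 MPa, ρ = 7849 kg/m³
  material B: σ_y = 89.20 MPa, ρ = 8938 kg/m³
  material S: σ_y = 623.0 MPa, ρ = 19220 kg/m³
  material L: σ_y = 1410 MPa, ρ = 7959 kg/m³
  material L: M = 177 kN·m/kg
  material S: M = 32.4 kN·m/kg
  material Q: M = 27.0 kN·m/kg
  material B: M = 9.98 kN·m/kg
Highest index: material L.

material L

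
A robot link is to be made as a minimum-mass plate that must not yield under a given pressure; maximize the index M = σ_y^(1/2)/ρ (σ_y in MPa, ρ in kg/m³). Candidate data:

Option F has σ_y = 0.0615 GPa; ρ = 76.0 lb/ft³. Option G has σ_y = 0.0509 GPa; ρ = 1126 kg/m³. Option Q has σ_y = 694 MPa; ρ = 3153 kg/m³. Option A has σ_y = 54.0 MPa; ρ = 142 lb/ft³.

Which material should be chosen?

option Q

In SI units:
  option F: σ_y = 61.50 MPa, ρ = 1217 kg/m³
  option G: σ_y = 50.90 MPa, ρ = 1126 kg/m³
  option Q: σ_y = 694.0 MPa, ρ = 3153 kg/m³
  option A: σ_y = 54.00 MPa, ρ = 2275 kg/m³
  option Q: M = 8.36×10⁻³
  option F: M = 6.44×10⁻³
  option G: M = 6.34×10⁻³
  option A: M = 3.23×10⁻³
Option Q ranks first.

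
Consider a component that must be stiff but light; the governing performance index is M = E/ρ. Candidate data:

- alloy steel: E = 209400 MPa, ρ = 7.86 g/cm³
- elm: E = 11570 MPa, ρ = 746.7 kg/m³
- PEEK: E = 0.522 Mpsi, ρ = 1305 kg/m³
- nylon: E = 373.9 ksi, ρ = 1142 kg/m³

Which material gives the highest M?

alloy steel

After converting to SI:
  alloy steel: E = 209.4 GPa, ρ = 7860 kg/m³
  elm: E = 11.57 GPa, ρ = 746.7 kg/m³
  PEEK: E = 3.599 GPa, ρ = 1305 kg/m³
  nylon: E = 2.578 GPa, ρ = 1142 kg/m³
  alloy steel: M = 26.6 MN·m/kg
  elm: M = 15.5 MN·m/kg
  PEEK: M = 2.76 MN·m/kg
  nylon: M = 2.26 MN·m/kg
The maximum is for alloy steel.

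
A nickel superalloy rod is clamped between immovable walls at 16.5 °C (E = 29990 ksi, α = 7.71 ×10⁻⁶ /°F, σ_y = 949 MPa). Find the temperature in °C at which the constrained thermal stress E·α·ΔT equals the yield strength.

347 °C

E = 29990 ksi = 206.8 GPa.
α = 7.71×10⁻⁶/°F × 9/5 = 13.9×10⁻⁶/K.
E·α·ΔT = 949.0 MPa ⇒ ΔT = 949.0 / (206.8×10³ × 13.9×10⁻⁶) = 330.7 K.
T = 16.5 + 330.7 = 347.2 °C.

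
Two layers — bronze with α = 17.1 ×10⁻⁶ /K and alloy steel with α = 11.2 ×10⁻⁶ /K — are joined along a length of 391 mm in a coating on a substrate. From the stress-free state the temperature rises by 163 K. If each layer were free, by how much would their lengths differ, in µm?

Δα = |17.1 − 11.2|×10⁻⁶/K = 5.90×10⁻⁶/K.
ΔL_mismatch = Δα·L·ΔT = 5.90×10⁻⁶ × 391.0 mm × 163.0 K = 376 µm.

376 µm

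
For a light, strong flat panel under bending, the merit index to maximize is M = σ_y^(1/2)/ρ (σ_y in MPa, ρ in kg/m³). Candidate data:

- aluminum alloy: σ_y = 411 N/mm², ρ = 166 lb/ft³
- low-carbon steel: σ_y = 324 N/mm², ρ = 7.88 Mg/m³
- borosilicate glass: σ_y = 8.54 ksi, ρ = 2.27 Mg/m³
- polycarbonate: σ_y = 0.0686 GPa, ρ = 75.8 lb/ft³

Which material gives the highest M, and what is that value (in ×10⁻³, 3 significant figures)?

aluminum alloy, M = 7.62×10⁻³

Normalizing units and computing the index:
  aluminum alloy: σ_y = 411.0 MPa, ρ = 2659 kg/m³
  low-carbon steel: σ_y = 324.0 MPa, ρ = 7880 kg/m³
  borosilicate glass: σ_y = 58.88 MPa, ρ = 2270 kg/m³
  polycarbonate: σ_y = 68.60 MPa, ρ = 1214 kg/m³
  aluminum alloy: M = 7.62×10⁻³
  polycarbonate: M = 6.82×10⁻³
  borosilicate glass: M = 3.38×10⁻³
  low-carbon steel: M = 2.28×10⁻³
The maximum is for aluminum alloy.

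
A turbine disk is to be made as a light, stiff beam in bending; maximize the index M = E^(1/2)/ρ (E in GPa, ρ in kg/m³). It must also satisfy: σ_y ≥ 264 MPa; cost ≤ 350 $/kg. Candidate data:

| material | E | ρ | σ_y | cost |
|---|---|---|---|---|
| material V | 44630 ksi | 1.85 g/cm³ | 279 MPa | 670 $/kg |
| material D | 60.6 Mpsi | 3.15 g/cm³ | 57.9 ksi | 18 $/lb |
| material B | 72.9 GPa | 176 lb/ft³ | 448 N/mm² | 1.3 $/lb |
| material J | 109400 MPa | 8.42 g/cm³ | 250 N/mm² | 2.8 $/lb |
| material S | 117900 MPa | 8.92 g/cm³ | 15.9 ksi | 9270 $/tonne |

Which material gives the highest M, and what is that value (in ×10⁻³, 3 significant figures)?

material D, M = 6.49×10⁻³

Screen on constraints: σ_y ≥ 264 MPa; cost ≤ 350 $/kg. Survivors: material D, material B.
In SI units:
  material D: E = 417.8 GPa, ρ = 3150 kg/m³
  material B: E = 72.90 GPa, ρ = 2819 kg/m³
  material D: M = 6.49×10⁻³
  material B: M = 3.03×10⁻³
Material D ranks first.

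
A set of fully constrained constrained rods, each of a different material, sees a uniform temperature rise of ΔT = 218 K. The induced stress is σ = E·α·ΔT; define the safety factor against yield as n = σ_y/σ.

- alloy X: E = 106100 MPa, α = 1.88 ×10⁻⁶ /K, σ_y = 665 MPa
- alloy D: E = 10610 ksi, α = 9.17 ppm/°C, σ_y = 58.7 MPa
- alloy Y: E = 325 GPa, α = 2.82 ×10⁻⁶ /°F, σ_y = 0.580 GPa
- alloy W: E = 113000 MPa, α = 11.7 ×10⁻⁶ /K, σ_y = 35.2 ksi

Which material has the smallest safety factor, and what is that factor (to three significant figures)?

alloy D, n = 0.401

Converting E to GPa, α to ×10⁻⁶/K, σ_y to MPa, then σ and n for each:
  alloy X: E = 106.1, α = 1.88, σ_y = 665.0 → σ = 43.5 MPa, n = 15.3
  alloy D: E = 73.15, α = 9.17, σ_y = 58.70 → σ = 146 MPa, n = 0.401
  alloy Y: E = 325.0, α = 5.08, σ_y = 580.0 → σ = 360 MPa, n = 1.61
  alloy W: E = 113.0, α = 11.7, σ_y = 242.7 → σ = 288 MPa, n = 0.842
Smallest n: alloy D with n = 0.401.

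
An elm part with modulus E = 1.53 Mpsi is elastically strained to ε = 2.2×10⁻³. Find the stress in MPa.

23.2 MPa

E = 1.53 Mpsi = 10.55 GPa.
σ = E·ε = 10550 MPa × 2.2×10⁻³ = 23.2 MPa.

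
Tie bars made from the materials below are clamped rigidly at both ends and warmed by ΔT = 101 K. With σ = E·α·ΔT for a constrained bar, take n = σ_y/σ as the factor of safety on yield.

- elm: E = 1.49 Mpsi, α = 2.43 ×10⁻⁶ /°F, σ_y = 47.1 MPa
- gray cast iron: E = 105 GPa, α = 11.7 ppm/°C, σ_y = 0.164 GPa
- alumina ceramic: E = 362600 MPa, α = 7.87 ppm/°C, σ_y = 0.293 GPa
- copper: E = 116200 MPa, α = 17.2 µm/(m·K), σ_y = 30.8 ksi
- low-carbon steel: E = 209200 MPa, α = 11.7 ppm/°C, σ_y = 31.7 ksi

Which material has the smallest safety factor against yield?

low-carbon steel

Per material, after unit conversion:
  elm: E = 10.27, α = 4.37, σ_y = 47.10 → σ = 4.54 MPa, n = 10.4
  gray cast iron: E = 105.0, α = 11.7, σ_y = 164.0 → σ = 124 MPa, n = 1.32
  alumina ceramic: E = 362.6, α = 7.87, σ_y = 293.0 → σ = 288 MPa, n = 1.02
  copper: E = 116.2, α = 17.2, σ_y = 212.4 → σ = 202 MPa, n = 1.05
  low-carbon steel: E = 209.2, α = 11.7, σ_y = 218.6 → σ = 247 MPa, n = 0.884
Smallest n: low-carbon steel with n = 0.884.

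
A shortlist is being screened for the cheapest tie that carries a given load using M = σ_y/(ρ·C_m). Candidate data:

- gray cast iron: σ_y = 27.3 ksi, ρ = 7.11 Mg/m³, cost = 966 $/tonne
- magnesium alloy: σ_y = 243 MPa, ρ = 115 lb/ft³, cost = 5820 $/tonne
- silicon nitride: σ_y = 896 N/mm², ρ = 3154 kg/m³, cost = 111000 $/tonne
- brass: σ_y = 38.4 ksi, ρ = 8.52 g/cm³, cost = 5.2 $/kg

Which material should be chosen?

gray cast iron

After converting to SI:
  gray cast iron: σ_y = 188.2 MPa, ρ = 7110 kg/m³, cost = 0.9660 $/kg
  magnesium alloy: σ_y = 243.0 MPa, ρ = 1842 kg/m³, cost = 5.820 $/kg
  silicon nitride: σ_y = 896.0 MPa, ρ = 3154 kg/m³, cost = 111.0 $/kg
  brass: σ_y = 264.8 MPa, ρ = 8520 kg/m³, cost = 5.200 $/kg
  gray cast iron: M = 27.4 kN·m per $
  magnesium alloy: M = 22.7 kN·m per $
  brass: M = 5.98 kN·m per $
  silicon nitride: M = 2.56 kN·m per $
Highest index: gray cast iron.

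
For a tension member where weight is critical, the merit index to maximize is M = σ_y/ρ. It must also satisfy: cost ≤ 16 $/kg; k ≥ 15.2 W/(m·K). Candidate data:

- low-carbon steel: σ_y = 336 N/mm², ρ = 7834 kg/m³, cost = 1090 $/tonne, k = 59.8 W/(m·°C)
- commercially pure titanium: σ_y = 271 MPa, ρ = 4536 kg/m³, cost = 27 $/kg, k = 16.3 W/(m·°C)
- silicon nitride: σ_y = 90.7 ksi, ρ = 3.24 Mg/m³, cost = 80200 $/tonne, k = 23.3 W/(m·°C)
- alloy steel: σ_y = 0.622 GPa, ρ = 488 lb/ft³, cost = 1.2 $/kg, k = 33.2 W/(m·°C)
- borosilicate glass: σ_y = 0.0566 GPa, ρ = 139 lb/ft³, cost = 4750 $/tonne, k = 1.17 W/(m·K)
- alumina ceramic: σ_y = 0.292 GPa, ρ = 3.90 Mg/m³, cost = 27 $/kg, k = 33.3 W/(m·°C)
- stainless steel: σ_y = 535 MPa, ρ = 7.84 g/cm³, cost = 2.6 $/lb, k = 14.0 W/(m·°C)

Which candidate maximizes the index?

alloy steel

Screen on constraints: cost ≤ 16 $/kg; k ≥ 15.2 W/(m·K). Survivors: low-carbon steel, alloy steel.
Putting every candidate on a common basis:
  low-carbon steel: σ_y = 336.0 MPa, ρ = 7834 kg/m³
  alloy steel: σ_y = 622.0 MPa, ρ = 7817 kg/m³
  alloy steel: M = 79.6 kN·m/kg
  low-carbon steel: M = 42.9 kN·m/kg
Alloy steel ranks first.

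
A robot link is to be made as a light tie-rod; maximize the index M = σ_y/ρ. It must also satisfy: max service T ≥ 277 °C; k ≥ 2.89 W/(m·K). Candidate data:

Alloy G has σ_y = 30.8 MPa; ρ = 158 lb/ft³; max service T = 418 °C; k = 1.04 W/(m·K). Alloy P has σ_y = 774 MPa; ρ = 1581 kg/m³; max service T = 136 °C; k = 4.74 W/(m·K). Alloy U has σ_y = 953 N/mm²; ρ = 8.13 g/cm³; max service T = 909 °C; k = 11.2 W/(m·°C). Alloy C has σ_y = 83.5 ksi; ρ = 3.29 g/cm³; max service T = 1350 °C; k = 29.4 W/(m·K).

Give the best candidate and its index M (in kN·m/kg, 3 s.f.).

Screen on constraints: max service T ≥ 277 °C; k ≥ 2.89 W/(m·K). Survivors: alloy U, alloy C.
Putting every candidate on a common basis:
  alloy U: σ_y = 953.0 MPa, ρ = 8130 kg/m³
  alloy C: σ_y = 575.7 MPa, ρ = 3290 kg/m³
  alloy C: M = 175 kN·m/kg
  alloy U: M = 117 kN·m/kg
Alloy C has the largest M.

alloy C, M = 175 kN·m/kg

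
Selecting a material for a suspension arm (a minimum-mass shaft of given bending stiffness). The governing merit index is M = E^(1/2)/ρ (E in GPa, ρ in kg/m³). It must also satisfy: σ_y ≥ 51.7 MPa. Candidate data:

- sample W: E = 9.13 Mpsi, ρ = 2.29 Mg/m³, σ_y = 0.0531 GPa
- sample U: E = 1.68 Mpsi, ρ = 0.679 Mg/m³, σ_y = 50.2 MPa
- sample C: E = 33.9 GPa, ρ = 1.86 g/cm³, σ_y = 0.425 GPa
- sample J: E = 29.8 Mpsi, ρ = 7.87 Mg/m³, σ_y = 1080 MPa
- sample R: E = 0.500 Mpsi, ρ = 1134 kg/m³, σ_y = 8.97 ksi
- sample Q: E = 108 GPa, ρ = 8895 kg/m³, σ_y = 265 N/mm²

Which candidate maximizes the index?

Screen on constraints: σ_y ≥ 51.7 MPa. Survivors: sample W, sample C, sample J, sample R, sample Q.
In SI units:
  sample W: E = 62.95 GPa, ρ = 2290 kg/m³
  sample C: E = 33.90 GPa, ρ = 1860 kg/m³
  sample J: E = 205.5 GPa, ρ = 7870 kg/m³
  sample R: E = 3.447 GPa, ρ = 1134 kg/m³
  sample Q: E = 108.0 GPa, ρ = 8895 kg/m³
  sample W: M = 3.46×10⁻³
  sample C: M = 3.13×10⁻³
  sample J: M = 1.82×10⁻³
  sample R: M = 1.64×10⁻³
  sample Q: M = 1.17×10⁻³
Sample W ranks first.

sample W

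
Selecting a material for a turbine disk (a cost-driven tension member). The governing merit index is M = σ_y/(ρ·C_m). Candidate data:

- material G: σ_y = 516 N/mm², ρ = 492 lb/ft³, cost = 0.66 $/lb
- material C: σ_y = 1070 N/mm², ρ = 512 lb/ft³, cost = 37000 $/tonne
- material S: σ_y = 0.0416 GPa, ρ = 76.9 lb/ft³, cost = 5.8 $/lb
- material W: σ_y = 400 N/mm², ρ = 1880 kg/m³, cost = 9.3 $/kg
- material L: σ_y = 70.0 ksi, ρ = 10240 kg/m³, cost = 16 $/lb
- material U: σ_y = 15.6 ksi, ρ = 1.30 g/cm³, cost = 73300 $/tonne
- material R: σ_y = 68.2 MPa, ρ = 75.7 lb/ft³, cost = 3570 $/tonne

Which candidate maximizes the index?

Normalizing units and computing the index:
  material G: σ_y = 516.0 MPa, ρ = 7881 kg/m³, cost = 1.455 $/kg
  material C: σ_y = 1070 MPa, ρ = 8201 kg/m³, cost = 37.00 $/kg
  material S: σ_y = 41.60 MPa, ρ = 1232 kg/m³, cost = 12.79 $/kg
  material W: σ_y = 400.0 MPa, ρ = 1880 kg/m³, cost = 9.300 $/kg
  material L: σ_y = 482.6 MPa, ρ = 10240 kg/m³, cost = 35.27 $/kg
  material U: σ_y = 107.6 MPa, ρ = 1300 kg/m³, cost = 73.30 $/kg
  material R: σ_y = 68.20 MPa, ρ = 1213 kg/m³, cost = 3.570 $/kg
  material G: M = 45.0 kN·m per $
  material W: M = 22.9 kN·m per $
  material R: M = 15.8 kN·m per $
  material C: M = 3.53 kN·m per $
  material S: M = 2.64 kN·m per $
  material L: M = 1.34 kN·m per $
  material U: M = 1.13 kN·m per $
Highest index: material G.

material G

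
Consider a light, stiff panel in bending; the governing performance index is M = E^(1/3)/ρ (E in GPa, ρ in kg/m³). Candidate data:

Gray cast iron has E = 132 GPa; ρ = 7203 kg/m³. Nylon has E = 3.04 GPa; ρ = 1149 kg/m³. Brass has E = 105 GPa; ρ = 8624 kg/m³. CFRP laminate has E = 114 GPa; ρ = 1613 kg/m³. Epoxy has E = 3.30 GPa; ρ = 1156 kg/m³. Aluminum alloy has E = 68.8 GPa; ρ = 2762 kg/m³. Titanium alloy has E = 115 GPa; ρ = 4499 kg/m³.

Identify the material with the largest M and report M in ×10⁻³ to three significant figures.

CFRP laminate, M = 3.01×10⁻³

Evaluate M for each candidate:
  CFRP laminate: M = 3.01×10⁻³
  aluminum alloy: M = 1.48×10⁻³
  epoxy: M = 1.29×10⁻³
  nylon: M = 1.26×10⁻³
  titanium alloy: M = 1.08×10⁻³
  gray cast iron: M = 0.707×10⁻³
  brass: M = 0.547×10⁻³
Highest index: CFRP laminate.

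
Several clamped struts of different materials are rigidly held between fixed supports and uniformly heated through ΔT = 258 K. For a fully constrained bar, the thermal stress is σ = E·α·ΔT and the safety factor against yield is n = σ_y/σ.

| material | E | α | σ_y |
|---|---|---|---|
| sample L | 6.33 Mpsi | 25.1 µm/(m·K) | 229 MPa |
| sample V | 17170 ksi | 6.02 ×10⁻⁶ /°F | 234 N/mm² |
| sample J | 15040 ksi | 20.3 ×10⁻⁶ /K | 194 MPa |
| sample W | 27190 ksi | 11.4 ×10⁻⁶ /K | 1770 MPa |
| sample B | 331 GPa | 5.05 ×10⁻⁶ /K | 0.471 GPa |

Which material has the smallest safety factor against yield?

In consistent units (E in GPa, α in ×10⁻⁶/K, σ_y in MPa):
  sample L: E = 43.64, α = 25.1, σ_y = 229.0 → σ = 283 MPa, n = 0.810
  sample V: E = 118.4, α = 10.8, σ_y = 234.0 → σ = 331 MPa, n = 0.707
  sample J: E = 103.7, α = 20.3, σ_y = 194.0 → σ = 543 MPa, n = 0.357
  sample W: E = 187.5, α = 11.4, σ_y = 1770 → σ = 551 MPa, n = 3.21
  sample B: E = 331.0, α = 5.05, σ_y = 471.0 → σ = 431 MPa, n = 1.09
Sample J has the lowest safety factor, n = 0.357.

sample J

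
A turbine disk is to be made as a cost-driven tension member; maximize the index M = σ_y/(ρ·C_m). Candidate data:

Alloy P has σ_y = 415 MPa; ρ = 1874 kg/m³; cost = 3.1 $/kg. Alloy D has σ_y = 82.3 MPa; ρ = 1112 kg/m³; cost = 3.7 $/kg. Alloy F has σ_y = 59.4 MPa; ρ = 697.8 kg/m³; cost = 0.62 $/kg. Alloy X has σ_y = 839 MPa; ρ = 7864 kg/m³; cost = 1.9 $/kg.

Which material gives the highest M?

Computing M directly (units already consistent):
  alloy F: M = 137 kN·m per $
  alloy P: M = 71.4 kN·m per $
  alloy X: M = 56.2 kN·m per $
  alloy D: M = 20.0 kN·m per $
Highest index: alloy F.

alloy F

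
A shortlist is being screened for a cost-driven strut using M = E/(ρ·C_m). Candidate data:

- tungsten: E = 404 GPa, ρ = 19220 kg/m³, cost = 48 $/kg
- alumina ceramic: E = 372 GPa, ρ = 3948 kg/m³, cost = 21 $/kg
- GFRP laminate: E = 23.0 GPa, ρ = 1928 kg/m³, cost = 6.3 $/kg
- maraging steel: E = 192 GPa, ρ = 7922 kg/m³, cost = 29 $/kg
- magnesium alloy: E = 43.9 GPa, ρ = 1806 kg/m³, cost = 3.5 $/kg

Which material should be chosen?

Evaluate M for each candidate:
  magnesium alloy: M = 6.95 MN·m per $
  alumina ceramic: M = 4.49 MN·m per $
  GFRP laminate: M = 1.89 MN·m per $
  maraging steel: M = 0.836 MN·m per $
  tungsten: M = 0.438 MN·m per $
The maximum is for magnesium alloy.

magnesium alloy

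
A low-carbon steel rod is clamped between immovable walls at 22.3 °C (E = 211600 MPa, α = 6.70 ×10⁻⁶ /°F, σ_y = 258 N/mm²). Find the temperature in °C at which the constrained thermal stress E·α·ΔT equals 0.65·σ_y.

E = 211600 MPa = 211.6 GPa.
α = 6.70×10⁻⁶/°F × 9/5 = 12.1×10⁻⁶/K.
σ_y = 258 N/mm² = 258.0 MPa.
E·α·ΔT = 167.7 MPa ⇒ ΔT = 167.7 / (211.6×10³ × 12.1×10⁻⁶) = 65.72 K.
T = 22.3 + 65.72 = 88.02 °C.

88.0 °C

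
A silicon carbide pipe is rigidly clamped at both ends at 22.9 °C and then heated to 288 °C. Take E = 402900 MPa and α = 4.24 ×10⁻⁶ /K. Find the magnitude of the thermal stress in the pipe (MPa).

453 MPa

E = 402900 MPa = 402.9 GPa.
ΔT = 265.1 K. Constrained thermal stress σ = E·α·ΔT = 402.9×10³ MPa × 4.24×10⁻⁶ × 265.1 = 453 MPa (compressive).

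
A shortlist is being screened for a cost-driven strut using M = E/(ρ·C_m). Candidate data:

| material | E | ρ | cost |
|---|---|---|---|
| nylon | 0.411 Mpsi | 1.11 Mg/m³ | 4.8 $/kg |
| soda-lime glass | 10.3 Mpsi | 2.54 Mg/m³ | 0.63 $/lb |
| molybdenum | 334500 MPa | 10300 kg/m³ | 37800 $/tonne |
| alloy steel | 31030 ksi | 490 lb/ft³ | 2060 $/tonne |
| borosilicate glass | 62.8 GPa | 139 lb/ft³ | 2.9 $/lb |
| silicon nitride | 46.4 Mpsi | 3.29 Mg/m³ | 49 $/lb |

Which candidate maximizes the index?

Convert each candidate to consistent units, then evaluate M:
  nylon: E = 2.834 GPa, ρ = 1110 kg/m³, cost = 4.800 $/kg
  soda-lime glass: E = 71.02 GPa, ρ = 2540 kg/m³, cost = 1.389 $/kg
  molybdenum: E = 334.5 GPa, ρ = 10300 kg/m³, cost = 37.80 $/kg
  alloy steel: E = 213.9 GPa, ρ = 7849 kg/m³, cost = 2.060 $/kg
  borosilicate glass: E = 62.80 GPa, ρ = 2227 kg/m³, cost = 6.393 $/kg
  silicon nitride: E = 319.9 GPa, ρ = 3290 kg/m³, cost = 108.0 $/kg
  soda-lime glass: M = 20.1 MN·m per $
  alloy steel: M = 13.2 MN·m per $
  borosilicate glass: M = 4.41 MN·m per $
  silicon nitride: M = 0.900 MN·m per $
  molybdenum: M = 0.859 MN·m per $
  nylon: M = 0.532 MN·m per $
Soda-lime glass has the largest M.

soda-lime glass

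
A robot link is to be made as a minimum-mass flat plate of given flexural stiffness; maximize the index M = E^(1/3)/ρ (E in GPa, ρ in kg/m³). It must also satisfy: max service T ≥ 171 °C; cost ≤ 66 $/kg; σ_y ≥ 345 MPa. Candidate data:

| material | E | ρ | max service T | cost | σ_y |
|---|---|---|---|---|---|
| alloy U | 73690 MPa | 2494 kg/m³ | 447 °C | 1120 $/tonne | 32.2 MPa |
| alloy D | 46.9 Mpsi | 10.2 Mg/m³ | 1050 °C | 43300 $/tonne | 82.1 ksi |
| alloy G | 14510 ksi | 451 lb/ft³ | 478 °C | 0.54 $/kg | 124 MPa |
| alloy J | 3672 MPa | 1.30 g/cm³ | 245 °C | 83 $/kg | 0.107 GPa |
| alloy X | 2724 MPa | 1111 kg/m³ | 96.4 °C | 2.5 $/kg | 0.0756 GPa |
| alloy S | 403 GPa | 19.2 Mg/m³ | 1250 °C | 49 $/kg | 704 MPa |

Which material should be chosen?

Screen on constraints: max service T ≥ 171 °C; cost ≤ 66 $/kg; σ_y ≥ 345 MPa. Survivors: alloy D, alloy S.
Putting every candidate on a common basis:
  alloy D: E = 323.4 GPa, ρ = 10200 kg/m³
  alloy S: E = 403.0 GPa, ρ = 19200 kg/m³
  alloy D: M = 0.673×10⁻³
  alloy S: M = 0.385×10⁻³
Alloy D ranks first.

alloy D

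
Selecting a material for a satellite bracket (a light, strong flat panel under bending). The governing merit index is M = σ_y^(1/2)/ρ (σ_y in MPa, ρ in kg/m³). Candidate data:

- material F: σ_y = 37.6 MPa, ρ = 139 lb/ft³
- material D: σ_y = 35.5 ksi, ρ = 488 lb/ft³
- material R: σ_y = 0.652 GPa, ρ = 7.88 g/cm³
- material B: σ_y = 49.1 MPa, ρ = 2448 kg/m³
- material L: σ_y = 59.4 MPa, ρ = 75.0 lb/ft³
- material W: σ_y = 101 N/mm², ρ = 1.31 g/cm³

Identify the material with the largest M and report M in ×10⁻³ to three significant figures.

Putting every candidate on a common basis:
  material F: σ_y = 37.60 MPa, ρ = 2227 kg/m³
  material D: σ_y = 244.8 MPa, ρ = 7817 kg/m³
  material R: σ_y = 652.0 MPa, ρ = 7880 kg/m³
  material B: σ_y = 49.10 MPa, ρ = 2448 kg/m³
  material L: σ_y = 59.40 MPa, ρ = 1201 kg/m³
  material W: σ_y = 101.0 MPa, ρ = 1310 kg/m³
  material W: M = 7.67×10⁻³
  material L: M = 6.42×10⁻³
  material R: M = 3.24×10⁻³
  material B: M = 2.86×10⁻³
  material F: M = 2.75×10⁻³
  material D: M = 2.00×10⁻³
Highest index: material W.

material W, M = 7.67×10⁻³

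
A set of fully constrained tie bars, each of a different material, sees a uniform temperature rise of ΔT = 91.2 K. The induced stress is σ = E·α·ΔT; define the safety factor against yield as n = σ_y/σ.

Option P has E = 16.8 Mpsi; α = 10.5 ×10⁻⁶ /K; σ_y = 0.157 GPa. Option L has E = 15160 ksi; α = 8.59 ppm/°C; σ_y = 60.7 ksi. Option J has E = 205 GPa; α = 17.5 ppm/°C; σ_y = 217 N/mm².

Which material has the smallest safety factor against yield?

option J

In consistent units (E in GPa, α in ×10⁻⁶/K, σ_y in MPa):
  option P: E = 115.8, α = 10.5, σ_y = 157.0 → σ = 111 MPa, n = 1.42
  option L: E = 104.5, α = 8.59, σ_y = 418.5 → σ = 81.9 MPa, n = 5.11
  option J: E = 205.0, α = 17.5, σ_y = 217.0 → σ = 327 MPa, n = 0.663
The minimum is option J at n = 0.663.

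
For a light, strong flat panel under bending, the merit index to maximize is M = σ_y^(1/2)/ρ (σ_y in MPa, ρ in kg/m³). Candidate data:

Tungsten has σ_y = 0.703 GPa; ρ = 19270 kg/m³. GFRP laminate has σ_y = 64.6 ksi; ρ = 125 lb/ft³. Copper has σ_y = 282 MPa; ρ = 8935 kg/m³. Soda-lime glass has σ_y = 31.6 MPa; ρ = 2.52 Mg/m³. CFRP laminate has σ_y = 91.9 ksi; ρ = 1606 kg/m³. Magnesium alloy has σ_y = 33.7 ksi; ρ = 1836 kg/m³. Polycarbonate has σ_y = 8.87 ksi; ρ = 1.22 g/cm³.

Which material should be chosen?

Normalizing units and computing the index:
  tungsten: σ_y = 703.0 MPa, ρ = 19270 kg/m³
  GFRP laminate: σ_y = 445.4 MPa, ρ = 2002 kg/m³
  copper: σ_y = 282.0 MPa, ρ = 8935 kg/m³
  soda-lime glass: σ_y = 31.60 MPa, ρ = 2520 kg/m³
  CFRP laminate: σ_y = 633.6 MPa, ρ = 1606 kg/m³
  magnesium alloy: σ_y = 232.4 MPa, ρ = 1836 kg/m³
  polycarbonate: σ_y = 61.16 MPa, ρ = 1220 kg/m³
  CFRP laminate: M = 15.7×10⁻³
  GFRP laminate: M = 10.5×10⁻³
  magnesium alloy: M = 8.30×10⁻³
  polycarbonate: M = 6.41×10⁻³
  soda-lime glass: M = 2.23×10⁻³
  copper: M = 1.88×10⁻³
  tungsten: M = 1.38×10⁻³
CFRP laminate has the largest M.

CFRP laminate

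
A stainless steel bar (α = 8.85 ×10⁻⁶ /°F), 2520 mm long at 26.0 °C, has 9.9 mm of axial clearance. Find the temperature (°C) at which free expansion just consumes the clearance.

273 °C

α = 8.85×10⁻⁶/°F × 9/5 = 15.9×10⁻⁶/K.
α·L₀·ΔT = 9.9 mm ⇒ ΔT = 9.9 / (15.9×10⁻⁶ × 2520.0) = 246.6 K.
T = 26.0 + 246.6 = 272.6 °C.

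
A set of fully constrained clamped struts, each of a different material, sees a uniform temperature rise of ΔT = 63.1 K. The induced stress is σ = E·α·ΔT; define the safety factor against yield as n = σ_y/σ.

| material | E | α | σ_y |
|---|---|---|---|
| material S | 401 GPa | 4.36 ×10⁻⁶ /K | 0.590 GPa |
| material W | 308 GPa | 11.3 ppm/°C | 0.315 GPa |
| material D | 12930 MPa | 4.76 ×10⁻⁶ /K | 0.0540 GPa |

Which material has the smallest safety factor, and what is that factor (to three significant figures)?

In consistent units (E in GPa, α in ×10⁻⁶/K, σ_y in MPa):
  material S: E = 401.0, α = 4.36, σ_y = 590.0 → σ = 110 MPa, n = 5.35
  material W: E = 308.0, α = 11.3, σ_y = 315.0 → σ = 220 MPa, n = 1.43
  material D: E = 12.93, α = 4.76, σ_y = 54.00 → σ = 3.88 MPa, n = 13.9
The minimum is material W at n = 1.43.

material W, n = 1.43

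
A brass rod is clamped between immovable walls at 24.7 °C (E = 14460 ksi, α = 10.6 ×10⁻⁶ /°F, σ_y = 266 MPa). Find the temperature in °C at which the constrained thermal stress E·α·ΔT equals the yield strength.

165 °C

E = 14460 ksi = 99.70 GPa.
α = 10.6×10⁻⁶/°F × 9/5 = 19.1×10⁻⁶/K.
E·α·ΔT = 266.0 MPa ⇒ ΔT = 266.0 / (99.70×10³ × 19.1×10⁻⁶) = 139.8 K.
T = 24.7 + 139.8 = 164.5 °C.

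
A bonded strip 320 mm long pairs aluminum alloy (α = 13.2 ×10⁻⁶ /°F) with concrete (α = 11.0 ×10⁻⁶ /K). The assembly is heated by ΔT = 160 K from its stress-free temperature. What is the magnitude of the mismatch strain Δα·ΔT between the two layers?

aluminum alloy: α = 13.2×10⁻⁶/°F × 9/5 = 23.8×10⁻⁶/K.
Δα = |23.8 − 11.0|×10⁻⁶/K = 12.8×10⁻⁶/K.
Mismatch strain = Δα·ΔT = 12.8×10⁻⁶ × 160.0 = 2.04×10⁻³.

2.04×10⁻³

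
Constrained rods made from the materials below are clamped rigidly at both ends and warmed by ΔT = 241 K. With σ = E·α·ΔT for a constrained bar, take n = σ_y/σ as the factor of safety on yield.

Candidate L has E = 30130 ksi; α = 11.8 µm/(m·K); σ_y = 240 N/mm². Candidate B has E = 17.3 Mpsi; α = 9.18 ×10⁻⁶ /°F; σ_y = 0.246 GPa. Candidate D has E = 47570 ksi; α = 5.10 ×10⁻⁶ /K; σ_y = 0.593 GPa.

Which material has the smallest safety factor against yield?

In consistent units (E in GPa, α in ×10⁻⁶/K, σ_y in MPa):
  candidate L: E = 207.7, α = 11.8, σ_y = 240.0 → σ = 591 MPa, n = 0.406
  candidate B: E = 119.3, α = 16.5, σ_y = 246.0 → σ = 475 MPa, n = 0.518
  candidate D: E = 328.0, α = 5.10, σ_y = 593.0 → σ = 403 MPa, n = 1.47
Smallest n: candidate L with n = 0.406.

candidate L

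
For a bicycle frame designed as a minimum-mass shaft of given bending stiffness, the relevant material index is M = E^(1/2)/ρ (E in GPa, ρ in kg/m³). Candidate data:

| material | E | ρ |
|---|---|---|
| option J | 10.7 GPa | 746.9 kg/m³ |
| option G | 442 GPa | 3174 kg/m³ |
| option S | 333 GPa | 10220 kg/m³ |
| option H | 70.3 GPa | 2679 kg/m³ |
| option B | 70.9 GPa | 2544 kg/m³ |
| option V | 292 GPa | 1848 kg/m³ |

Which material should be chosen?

Per-candidate index values:
  option V: M = 9.25×10⁻³
  option G: M = 6.62×10⁻³
  option J: M = 4.38×10⁻³
  option B: M = 3.31×10⁻³
  option H: M = 3.13×10⁻³
  option S: M = 1.79×10⁻³
Option V ranks first.

option V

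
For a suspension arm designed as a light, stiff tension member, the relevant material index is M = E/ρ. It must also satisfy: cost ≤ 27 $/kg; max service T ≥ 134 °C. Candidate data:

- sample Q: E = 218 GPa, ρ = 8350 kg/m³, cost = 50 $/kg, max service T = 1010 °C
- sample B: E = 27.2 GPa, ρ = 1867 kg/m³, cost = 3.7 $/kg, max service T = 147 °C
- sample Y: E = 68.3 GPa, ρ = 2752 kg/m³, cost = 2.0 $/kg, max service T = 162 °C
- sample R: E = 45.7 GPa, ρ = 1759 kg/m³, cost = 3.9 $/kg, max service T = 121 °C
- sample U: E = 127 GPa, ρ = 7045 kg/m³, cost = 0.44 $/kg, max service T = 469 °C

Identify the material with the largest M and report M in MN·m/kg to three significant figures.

Screen on constraints: cost ≤ 27 $/kg; max service T ≥ 134 °C. Survivors: sample B, sample Y, sample U.
Computing M directly (units already consistent):
  sample Y: M = 24.8 MN·m/kg
  sample U: M = 18.0 MN·m/kg
  sample B: M = 14.6 MN·m/kg
Sample Y has the largest M.

sample Y, M = 24.8 MN·m/kg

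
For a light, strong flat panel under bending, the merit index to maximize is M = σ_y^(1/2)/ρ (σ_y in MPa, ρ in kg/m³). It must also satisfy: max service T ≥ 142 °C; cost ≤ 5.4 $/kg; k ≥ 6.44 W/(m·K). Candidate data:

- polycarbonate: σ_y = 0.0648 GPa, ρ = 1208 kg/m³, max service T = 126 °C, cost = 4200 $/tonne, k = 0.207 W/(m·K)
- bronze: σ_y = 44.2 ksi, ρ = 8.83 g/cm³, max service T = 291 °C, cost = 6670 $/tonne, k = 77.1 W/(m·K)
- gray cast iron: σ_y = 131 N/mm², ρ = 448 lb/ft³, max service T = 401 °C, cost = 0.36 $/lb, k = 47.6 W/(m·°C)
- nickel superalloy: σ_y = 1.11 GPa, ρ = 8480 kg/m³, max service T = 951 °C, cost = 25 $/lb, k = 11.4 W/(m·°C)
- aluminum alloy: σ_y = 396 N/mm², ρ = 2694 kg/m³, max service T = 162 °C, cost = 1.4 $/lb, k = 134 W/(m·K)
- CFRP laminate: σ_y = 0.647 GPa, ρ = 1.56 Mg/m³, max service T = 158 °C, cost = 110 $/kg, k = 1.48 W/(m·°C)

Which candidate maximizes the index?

Screen on constraints: max service T ≥ 142 °C; cost ≤ 5.4 $/kg; k ≥ 6.44 W/(m·K). Survivors: gray cast iron, aluminum alloy.
Convert each candidate to consistent units, then evaluate M:
  gray cast iron: σ_y = 131.0 MPa, ρ = 7176 kg/m³
  aluminum alloy: σ_y = 396.0 MPa, ρ = 2694 kg/m³
  aluminum alloy: M = 7.39×10⁻³
  gray cast iron: M = 1.59×10⁻³
The maximum is for aluminum alloy.

aluminum alloy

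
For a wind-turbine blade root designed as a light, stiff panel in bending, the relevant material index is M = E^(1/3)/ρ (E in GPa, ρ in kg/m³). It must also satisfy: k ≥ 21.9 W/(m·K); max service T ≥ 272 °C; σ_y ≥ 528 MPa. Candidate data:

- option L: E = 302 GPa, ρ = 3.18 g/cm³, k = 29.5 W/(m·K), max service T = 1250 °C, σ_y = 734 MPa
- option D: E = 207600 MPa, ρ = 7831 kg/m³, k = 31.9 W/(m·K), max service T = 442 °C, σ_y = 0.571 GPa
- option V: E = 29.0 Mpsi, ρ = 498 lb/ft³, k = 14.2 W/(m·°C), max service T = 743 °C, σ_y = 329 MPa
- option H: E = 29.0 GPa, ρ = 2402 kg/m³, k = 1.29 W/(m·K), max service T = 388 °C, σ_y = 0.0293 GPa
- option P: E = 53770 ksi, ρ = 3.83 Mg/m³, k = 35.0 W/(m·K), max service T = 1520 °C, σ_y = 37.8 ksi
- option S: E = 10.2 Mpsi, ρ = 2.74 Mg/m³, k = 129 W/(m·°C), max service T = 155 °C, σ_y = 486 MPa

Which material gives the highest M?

Screen on constraints: k ≥ 21.9 W/(m·K); max service T ≥ 272 °C; σ_y ≥ 528 MPa. Survivors: option L, option D.
Putting every candidate on a common basis:
  option L: E = 302.0 GPa, ρ = 3180 kg/m³
  option D: E = 207.6 GPa, ρ = 7831 kg/m³
  option L: M = 2.11×10⁻³
  option D: M = 0.756×10⁻³
The maximum is for option L.

option L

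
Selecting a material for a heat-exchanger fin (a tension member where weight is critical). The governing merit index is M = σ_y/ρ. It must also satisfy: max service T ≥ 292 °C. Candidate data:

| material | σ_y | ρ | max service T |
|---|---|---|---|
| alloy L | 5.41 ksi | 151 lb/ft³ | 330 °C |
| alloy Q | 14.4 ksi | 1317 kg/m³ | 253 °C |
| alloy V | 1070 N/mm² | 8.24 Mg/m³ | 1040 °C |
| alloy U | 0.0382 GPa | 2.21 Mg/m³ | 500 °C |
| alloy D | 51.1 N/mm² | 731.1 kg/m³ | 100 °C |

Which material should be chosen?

alloy V

Screen on constraints: max service T ≥ 292 °C. Survivors: alloy L, alloy V, alloy U.
After converting to SI:
  alloy L: σ_y = 37.30 MPa, ρ = 2419 kg/m³
  alloy V: σ_y = 1070 MPa, ρ = 8240 kg/m³
  alloy U: σ_y = 38.20 MPa, ρ = 2210 kg/m³
  alloy V: M = 130 kN·m/kg
  alloy U: M = 17.3 kN·m/kg
  alloy L: M = 15.4 kN·m/kg
Alloy V ranks first.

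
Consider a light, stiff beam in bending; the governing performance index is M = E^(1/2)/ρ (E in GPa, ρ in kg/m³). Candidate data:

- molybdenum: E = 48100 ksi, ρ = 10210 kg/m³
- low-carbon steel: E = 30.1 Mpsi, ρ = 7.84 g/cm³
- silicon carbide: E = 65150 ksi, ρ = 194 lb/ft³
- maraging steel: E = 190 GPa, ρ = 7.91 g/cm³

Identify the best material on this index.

silicon carbide

Putting every candidate on a common basis:
  molybdenum: E = 331.6 GPa, ρ = 10210 kg/m³
  low-carbon steel: E = 207.5 GPa, ρ = 7840 kg/m³
  silicon carbide: E = 449.2 GPa, ρ = 3108 kg/m³
  maraging steel: E = 190.0 GPa, ρ = 7910 kg/m³
  silicon carbide: M = 6.82×10⁻³
  low-carbon steel: M = 1.84×10⁻³
  molybdenum: M = 1.78×10⁻³
  maraging steel: M = 1.74×10⁻³
Silicon carbide ranks first.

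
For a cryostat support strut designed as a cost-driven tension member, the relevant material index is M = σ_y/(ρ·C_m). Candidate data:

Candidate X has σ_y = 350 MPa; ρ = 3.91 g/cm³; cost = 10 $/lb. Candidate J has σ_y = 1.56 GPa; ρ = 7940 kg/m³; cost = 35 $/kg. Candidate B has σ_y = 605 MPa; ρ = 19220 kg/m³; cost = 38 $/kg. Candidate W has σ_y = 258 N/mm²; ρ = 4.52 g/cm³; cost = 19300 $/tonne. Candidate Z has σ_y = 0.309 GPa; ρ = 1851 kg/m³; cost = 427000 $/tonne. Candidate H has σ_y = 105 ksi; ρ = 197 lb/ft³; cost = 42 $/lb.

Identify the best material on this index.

candidate J

Normalizing units and computing the index:
  candidate X: σ_y = 350.0 MPa, ρ = 3910 kg/m³, cost = 22.05 $/kg
  candidate J: σ_y = 1560 MPa, ρ = 7940 kg/m³, cost = 35.00 $/kg
  candidate B: σ_y = 605.0 MPa, ρ = 19220 kg/m³, cost = 38.00 $/kg
  candidate W: σ_y = 258.0 MPa, ρ = 4520 kg/m³, cost = 19.30 $/kg
  candidate Z: σ_y = 309.0 MPa, ρ = 1851 kg/m³, cost = 427.0 $/kg
  candidate H: σ_y = 723.9 MPa, ρ = 3156 kg/m³, cost = 92.59 $/kg
  candidate J: M = 5.61 kN·m per $
  candidate X: M = 4.06 kN·m per $
  candidate W: M = 2.96 kN·m per $
  candidate H: M = 2.48 kN·m per $
  candidate B: M = 0.828 kN·m per $
  candidate Z: M = 0.391 kN·m per $
Candidate J has the largest M.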